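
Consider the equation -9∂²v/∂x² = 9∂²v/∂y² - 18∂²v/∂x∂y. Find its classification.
Rewriting in standard form: -9∂²v/∂x² + 18∂²v/∂x∂y - 9∂²v/∂y² = 0. Parabolic. (A = -9, B = 18, C = -9 gives B² - 4AC = 0.)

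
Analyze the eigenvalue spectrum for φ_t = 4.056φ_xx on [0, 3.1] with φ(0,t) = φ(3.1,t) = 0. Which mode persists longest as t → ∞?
Eigenvalues: λₙ = 4.056n²π²/3.1².
First three modes:
  n=1: λ₁ = 4.056π²/3.1² ≈ 4.166
  n=2: λ₂ = 16.224π²/3.1² ≈ 16.662 (4× faster decay)
  n=3: λ₃ = 36.504π²/3.1² ≈ 37.49 (9× faster decay)
As t → ∞, higher modes decay exponentially faster. The n=1 mode dominates: φ ~ c₁ sin(πx/3.1) e^{-λ₁t}.
Decay rate: λ₁ = 4.056π²/3.1² ≈ 4.166.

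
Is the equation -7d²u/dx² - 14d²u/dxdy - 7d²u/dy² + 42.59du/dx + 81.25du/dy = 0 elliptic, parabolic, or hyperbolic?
Computing B² - 4AC with A = -7, B = -14, C = -7: discriminant = 0 (zero). Answer: parabolic.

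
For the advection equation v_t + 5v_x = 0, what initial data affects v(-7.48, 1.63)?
A single point: x = -15.63. The characteristic through (-7.48, 1.63) is x - 5t = const, so x = -7.48 - 5·1.63 = -15.63.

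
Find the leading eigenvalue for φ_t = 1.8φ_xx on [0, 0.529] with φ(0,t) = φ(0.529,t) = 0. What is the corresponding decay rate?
Eigenvalues: λₙ = 1.8n²π²/0.529².
First three modes:
  n=1: λ₁ = 1.8π²/0.529² ≈ 63.484
  n=2: λ₂ = 7.2π²/0.529² ≈ 253.934 (4× faster decay)
  n=3: λ₃ = 16.2π²/0.529² ≈ 571.352 (9× faster decay)
As t → ∞, higher modes decay exponentially faster. The n=1 mode dominates: φ ~ c₁ sin(πx/0.529) e^{-λ₁t}.
Decay rate: λ₁ = 1.8π²/0.529² ≈ 63.484.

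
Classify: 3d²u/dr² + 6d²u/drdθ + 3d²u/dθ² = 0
Parabolic (discriminant = 0).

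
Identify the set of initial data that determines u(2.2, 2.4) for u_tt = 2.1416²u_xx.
Domain of dependence: [-2.93984, 7.33984]. Signals travel at speed 2.1416, so data within |x - 2.2| ≤ 2.1416·2.4 = 5.13984 can reach the point.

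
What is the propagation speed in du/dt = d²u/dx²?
Infinite. The heat equation is parabolic, not hyperbolic, so disturbances propagate instantly.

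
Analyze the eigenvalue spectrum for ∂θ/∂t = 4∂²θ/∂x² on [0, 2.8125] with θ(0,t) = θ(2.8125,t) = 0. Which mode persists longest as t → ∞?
Eigenvalues: λₙ = 4n²π²/2.8125².
First three modes:
  n=1: λ₁ = 4π²/2.8125² ≈ 4.991
  n=2: λ₂ = 16π²/2.8125² ≈ 19.963 (4× faster decay)
  n=3: λ₃ = 36π²/2.8125² ≈ 44.918 (9× faster decay)
As t → ∞, higher modes decay exponentially faster. The n=1 mode dominates: θ ~ c₁ sin(πx/2.8125) e^{-λ₁t}.
Decay rate: λ₁ = 4π²/2.8125² ≈ 4.991.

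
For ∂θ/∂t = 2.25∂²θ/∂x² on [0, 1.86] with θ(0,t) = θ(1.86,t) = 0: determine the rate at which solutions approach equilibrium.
Eigenvalues: λₙ = 2.25n²π²/1.86².
First three modes:
  n=1: λ₁ = 2.25π²/1.86² ≈ 6.419
  n=2: λ₂ = 9π²/1.86² ≈ 25.675 (4× faster decay)
  n=3: λ₃ = 20.25π²/1.86² ≈ 57.77 (9× faster decay)
As t → ∞, higher modes decay exponentially faster. The n=1 mode dominates: θ ~ c₁ sin(πx/1.86) e^{-λ₁t}.
Decay rate: λ₁ = 2.25π²/1.86² ≈ 6.419.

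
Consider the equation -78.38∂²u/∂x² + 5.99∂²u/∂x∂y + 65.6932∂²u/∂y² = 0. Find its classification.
Hyperbolic. (A = -78.38, B = 5.99, C = 65.6932 gives B² - 4AC = 20632.012164.)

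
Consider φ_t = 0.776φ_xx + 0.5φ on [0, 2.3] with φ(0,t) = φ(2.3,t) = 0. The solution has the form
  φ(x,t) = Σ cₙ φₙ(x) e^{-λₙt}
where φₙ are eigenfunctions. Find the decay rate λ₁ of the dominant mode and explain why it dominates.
Eigenvalues: λₙ = 0.776n²π²/2.3² - 0.5.
First three modes:
  n=1: λ₁ = 0.776π²/2.3² - 0.5 ≈ 0.948
  n=2: λ₂ = 3.104π²/2.3² - 0.5 ≈ 5.291
  n=3: λ₃ = 6.984π²/2.3² - 0.5 ≈ 12.53
Since 0.776π²/2.3² ≈ 1.448 > 0.5, all λₙ > 0.
The n=1 mode decays slowest → dominates as t → ∞.
Asymptotic: φ ~ c₁ sin(πx/2.3) e^{-λ₁t} with decay rate λ₁ ≈ 0.948.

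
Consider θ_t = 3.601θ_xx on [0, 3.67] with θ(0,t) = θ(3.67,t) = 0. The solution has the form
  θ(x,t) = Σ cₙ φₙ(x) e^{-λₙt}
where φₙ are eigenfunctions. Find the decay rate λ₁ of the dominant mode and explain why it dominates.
Eigenvalues: λₙ = 3.601n²π²/3.67².
First three modes:
  n=1: λ₁ = 3.601π²/3.67² ≈ 2.639
  n=2: λ₂ = 14.404π²/3.67² ≈ 10.555 (4× faster decay)
  n=3: λ₃ = 32.409π²/3.67² ≈ 23.748 (9× faster decay)
As t → ∞, higher modes decay exponentially faster. The n=1 mode dominates: θ ~ c₁ sin(πx/3.67) e^{-λ₁t}.
Decay rate: λ₁ = 3.601π²/3.67² ≈ 2.639.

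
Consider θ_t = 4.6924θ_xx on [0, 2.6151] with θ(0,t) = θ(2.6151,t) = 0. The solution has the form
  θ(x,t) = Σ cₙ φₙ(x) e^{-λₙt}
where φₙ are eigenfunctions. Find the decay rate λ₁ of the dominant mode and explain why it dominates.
Eigenvalues: λₙ = 4.6924n²π²/2.6151².
First three modes:
  n=1: λ₁ = 4.6924π²/2.6151² ≈ 6.772
  n=2: λ₂ = 18.7696π²/2.6151² ≈ 27.088 (4× faster decay)
  n=3: λ₃ = 42.2316π²/2.6151² ≈ 60.948 (9× faster decay)
As t → ∞, higher modes decay exponentially faster. The n=1 mode dominates: θ ~ c₁ sin(πx/2.6151) e^{-λ₁t}.
Decay rate: λ₁ = 4.6924π²/2.6151² ≈ 6.772.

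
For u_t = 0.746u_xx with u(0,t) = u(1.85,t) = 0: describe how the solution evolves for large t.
u → 0. Heat diffuses out through both boundaries.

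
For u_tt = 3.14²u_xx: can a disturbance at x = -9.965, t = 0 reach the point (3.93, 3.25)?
No. The domain of dependence is [-6.275, 14.135], and -9.965 is outside this interval.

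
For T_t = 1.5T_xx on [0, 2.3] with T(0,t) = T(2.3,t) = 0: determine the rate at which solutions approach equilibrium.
Eigenvalues: λₙ = 1.5n²π²/2.3².
First three modes:
  n=1: λ₁ = 1.5π²/2.3² ≈ 2.799
  n=2: λ₂ = 6π²/2.3² ≈ 11.194 (4× faster decay)
  n=3: λ₃ = 13.5π²/2.3² ≈ 25.187 (9× faster decay)
As t → ∞, higher modes decay exponentially faster. The n=1 mode dominates: T ~ c₁ sin(πx/2.3) e^{-λ₁t}.
Decay rate: λ₁ = 1.5π²/2.3² ≈ 2.799.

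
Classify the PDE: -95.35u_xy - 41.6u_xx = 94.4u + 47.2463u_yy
Rewriting in standard form: -41.6u_xx - 95.35u_xy - 47.2463u_yy - 94.4u = 0. A = -41.6, B = -95.35, C = -47.2463. Discriminant B² - 4AC = 1229.83818. Since 1229.83818 > 0, hyperbolic.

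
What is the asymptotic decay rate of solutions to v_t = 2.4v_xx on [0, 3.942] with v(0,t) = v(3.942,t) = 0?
Eigenvalues: λₙ = 2.4n²π²/3.942².
First three modes:
  n=1: λ₁ = 2.4π²/3.942² ≈ 1.524
  n=2: λ₂ = 9.6π²/3.942² ≈ 6.097 (4× faster decay)
  n=3: λ₃ = 21.6π²/3.942² ≈ 13.719 (9× faster decay)
As t → ∞, higher modes decay exponentially faster. The n=1 mode dominates: v ~ c₁ sin(πx/3.942) e^{-λ₁t}.
Decay rate: λ₁ = 2.4π²/3.942² ≈ 1.524.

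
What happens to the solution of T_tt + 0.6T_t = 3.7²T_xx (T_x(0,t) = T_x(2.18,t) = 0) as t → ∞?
T → constant (steady state). Damping (γ=0.6) dissipates the nonconstant modes; with Neumann BCs the spatial average obeys M''+γM'=0 and tends to a finite limit.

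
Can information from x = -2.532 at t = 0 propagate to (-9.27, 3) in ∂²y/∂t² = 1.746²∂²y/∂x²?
No. The domain of dependence is [-14.508, -4.032], and -2.532 is outside this interval.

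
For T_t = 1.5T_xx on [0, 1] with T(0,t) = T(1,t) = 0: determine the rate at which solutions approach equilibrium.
Eigenvalues: λₙ = 1.5n²π².
First three modes:
  n=1: λ₁ = 1.5π² ≈ 14.804
  n=2: λ₂ = 6π² ≈ 59.218 (4× faster decay)
  n=3: λ₃ = 13.5π² ≈ 133.24 (9× faster decay)
As t → ∞, higher modes decay exponentially faster. The n=1 mode dominates: T ~ c₁ sin(πx) e^{-λ₁t}.
Decay rate: λ₁ = 1.5π² ≈ 14.804.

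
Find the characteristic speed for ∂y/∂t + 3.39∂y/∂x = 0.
Speed = 3.39. Information travels along x - 3.39t = const (rightward).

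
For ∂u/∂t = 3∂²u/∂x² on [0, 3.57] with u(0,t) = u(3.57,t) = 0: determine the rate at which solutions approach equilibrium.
Eigenvalues: λₙ = 3n²π²/3.57².
First three modes:
  n=1: λ₁ = 3π²/3.57² ≈ 2.323
  n=2: λ₂ = 12π²/3.57² ≈ 9.293 (4× faster decay)
  n=3: λ₃ = 27π²/3.57² ≈ 20.909 (9× faster decay)
As t → ∞, higher modes decay exponentially faster. The n=1 mode dominates: u ~ c₁ sin(πx/3.57) e^{-λ₁t}.
Decay rate: λ₁ = 3π²/3.57² ≈ 2.323.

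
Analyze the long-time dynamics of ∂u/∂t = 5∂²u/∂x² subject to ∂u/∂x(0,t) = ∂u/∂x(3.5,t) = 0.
Long-time behavior: u → constant (steady state). Heat is conserved (no flux at boundaries); solution approaches the spatial average.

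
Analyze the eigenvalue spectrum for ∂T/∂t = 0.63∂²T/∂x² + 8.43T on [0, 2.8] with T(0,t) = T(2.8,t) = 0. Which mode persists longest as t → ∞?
Eigenvalues: λₙ = 0.63n²π²/2.8² - 8.43.
First three modes:
  n=1: λ₁ = 0.63π²/2.8² - 8.43 ≈ -7.637
  n=2: λ₂ = 2.52π²/2.8² - 8.43 ≈ -5.258
  n=3: λ₃ = 5.67π²/2.8² - 8.43 ≈ -1.292
Since 0.63π²/2.8² ≈ 0.793 < 8.43, λ₁ < 0.
The n=1 mode grows fastest (−λₙ is largest for n=1) → dominates.
Asymptotic: T ~ c₁ sin(πx/2.8) e^{7.637t} (exponential growth at rate −λ₁ ≈ 7.637).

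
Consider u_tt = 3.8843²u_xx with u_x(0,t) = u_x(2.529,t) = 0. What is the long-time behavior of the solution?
As t → ∞, u oscillates about a mean that drifts linearly in t (generically unbounded; no decay). There is no damping, so the nonconstant modes persist as standing waves (energy conserved, no decay). But with Neumann conditions at both ends the constant mode has eigenvalue 0: the spatial mean M(t) of u satisfies M'' = 0, so M(t) = M(0) + M'(0)·t. Unless the initial velocity has zero mean (∫u_t(x,0)dx = 0), the solution grows linearly in t (unbounded, though not exponentially); if it does have zero mean, the solution stays bounded and simply oscillates.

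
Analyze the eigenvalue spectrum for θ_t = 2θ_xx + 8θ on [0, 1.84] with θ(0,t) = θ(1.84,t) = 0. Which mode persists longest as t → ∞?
Eigenvalues: λₙ = 2n²π²/1.84² - 8.
First three modes:
  n=1: λ₁ = 2π²/1.84² - 8 ≈ -2.17
  n=2: λ₂ = 8π²/1.84² - 8 ≈ 15.321
  n=3: λ₃ = 18π²/1.84² - 8 ≈ 44.473
Since 2π²/1.84² ≈ 5.83 < 8, λ₁ < 0.
The n=1 mode grows fastest (−λₙ is largest for n=1) → dominates.
Asymptotic: θ ~ c₁ sin(πx/1.84) e^{2.17t} (exponential growth at rate −λ₁ ≈ 2.17).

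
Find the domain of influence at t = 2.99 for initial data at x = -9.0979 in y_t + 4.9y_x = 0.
At x = 5.5531. The characteristic carries data from (-9.0979, 0) to (5.5531, 2.99).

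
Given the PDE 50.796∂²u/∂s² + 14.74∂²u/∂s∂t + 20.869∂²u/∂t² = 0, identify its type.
The second-order coefficients are A = 50.796, B = 14.74, C = 20.869. Since B² - 4AC = -4022.979296 < 0, this is an elliptic PDE.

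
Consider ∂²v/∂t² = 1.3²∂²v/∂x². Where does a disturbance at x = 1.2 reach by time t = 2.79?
Domain of influence: [-2.427, 4.827]. Data at x = 1.2 spreads outward at speed 1.3.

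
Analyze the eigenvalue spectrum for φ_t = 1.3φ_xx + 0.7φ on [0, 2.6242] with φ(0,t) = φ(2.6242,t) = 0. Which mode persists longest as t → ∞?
Eigenvalues: λₙ = 1.3n²π²/2.6242² - 0.7.
First three modes:
  n=1: λ₁ = 1.3π²/2.6242² - 0.7 ≈ 1.163
  n=2: λ₂ = 5.2π²/2.6242² - 0.7 ≈ 6.753
  n=3: λ₃ = 11.7π²/2.6242² - 0.7 ≈ 16.068
Since 1.3π²/2.6242² ≈ 1.863 > 0.7, all λₙ > 0.
The n=1 mode decays slowest → dominates as t → ∞.
Asymptotic: φ ~ c₁ sin(πx/2.6242) e^{-λ₁t} with decay rate λ₁ ≈ 1.163.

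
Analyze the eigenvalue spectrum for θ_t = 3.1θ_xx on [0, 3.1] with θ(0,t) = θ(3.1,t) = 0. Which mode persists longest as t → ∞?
Eigenvalues: λₙ = 3.1n²π²/3.1².
First three modes:
  n=1: λ₁ = 3.1π²/3.1² ≈ 3.184
  n=2: λ₂ = 12.4π²/3.1² ≈ 12.735 (4× faster decay)
  n=3: λ₃ = 27.9π²/3.1² ≈ 28.654 (9× faster decay)
As t → ∞, higher modes decay exponentially faster. The n=1 mode dominates: θ ~ c₁ sin(πx/3.1) e^{-λ₁t}.
Decay rate: λ₁ = 3.1π²/3.1² ≈ 3.184.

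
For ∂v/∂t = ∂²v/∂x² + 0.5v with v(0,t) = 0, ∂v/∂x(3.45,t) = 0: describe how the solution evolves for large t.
v grows unboundedly. Reaction dominates diffusion (r=0.5 > κπ²/(4L²)≈0.21); solution grows exponentially.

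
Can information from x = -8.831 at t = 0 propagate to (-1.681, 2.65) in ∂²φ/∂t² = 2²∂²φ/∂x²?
No. The domain of dependence is [-6.981, 3.619], and -8.831 is outside this interval.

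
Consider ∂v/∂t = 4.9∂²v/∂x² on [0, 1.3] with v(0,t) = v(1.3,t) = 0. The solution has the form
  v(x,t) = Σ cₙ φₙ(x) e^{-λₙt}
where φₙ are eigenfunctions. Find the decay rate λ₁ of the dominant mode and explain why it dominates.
Eigenvalues: λₙ = 4.9n²π²/1.3².
First three modes:
  n=1: λ₁ = 4.9π²/1.3² ≈ 28.616
  n=2: λ₂ = 19.6π²/1.3² ≈ 114.464 (4× faster decay)
  n=3: λ₃ = 44.1π²/1.3² ≈ 257.544 (9× faster decay)
As t → ∞, higher modes decay exponentially faster. The n=1 mode dominates: v ~ c₁ sin(πx/1.3) e^{-λ₁t}.
Decay rate: λ₁ = 4.9π²/1.3² ≈ 28.616.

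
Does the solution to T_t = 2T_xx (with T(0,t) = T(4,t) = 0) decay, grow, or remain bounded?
T → 0. Heat diffuses out through both boundaries.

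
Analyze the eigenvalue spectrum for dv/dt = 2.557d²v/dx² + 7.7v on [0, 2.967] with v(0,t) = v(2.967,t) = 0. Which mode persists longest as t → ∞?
Eigenvalues: λₙ = 2.557n²π²/2.967² - 7.7.
First three modes:
  n=1: λ₁ = 2.557π²/2.967² - 7.7 ≈ -4.833
  n=2: λ₂ = 10.228π²/2.967² - 7.7 ≈ 3.767
  n=3: λ₃ = 23.013π²/2.967² - 7.7 ≈ 18.101
Since 2.557π²/2.967² ≈ 2.867 < 7.7, λ₁ < 0.
The n=1 mode grows fastest (−λₙ is largest for n=1) → dominates.
Asymptotic: v ~ c₁ sin(πx/2.967) e^{4.833t} (exponential growth at rate −λ₁ ≈ 4.833).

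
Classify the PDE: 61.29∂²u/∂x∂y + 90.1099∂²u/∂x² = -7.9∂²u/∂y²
Rewriting in standard form: 90.1099∂²u/∂x² + 61.29∂²u/∂x∂y + 7.9∂²u/∂y² = 0. A = 90.1099, B = 61.29, C = 7.9. Discriminant B² - 4AC = 908.99126. Since 908.99126 > 0, hyperbolic.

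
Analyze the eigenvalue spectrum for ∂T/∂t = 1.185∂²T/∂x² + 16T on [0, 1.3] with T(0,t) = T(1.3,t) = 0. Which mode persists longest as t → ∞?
Eigenvalues: λₙ = 1.185n²π²/1.3² - 16.
First three modes:
  n=1: λ₁ = 1.185π²/1.3² - 16 ≈ -9.08
  n=2: λ₂ = 4.74π²/1.3² - 16 ≈ 11.682
  n=3: λ₃ = 10.665π²/1.3² - 16 ≈ 46.284
Since 1.185π²/1.3² ≈ 6.92 < 16, λ₁ < 0.
The n=1 mode grows fastest (−λₙ is largest for n=1) → dominates.
Asymptotic: T ~ c₁ sin(πx/1.3) e^{9.08t} (exponential growth at rate −λ₁ ≈ 9.08).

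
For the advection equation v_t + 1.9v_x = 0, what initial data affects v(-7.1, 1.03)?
A single point: x = -9.057. The characteristic through (-7.1, 1.03) is x - 1.9t = const, so x = -7.1 - 1.9·1.03 = -9.057.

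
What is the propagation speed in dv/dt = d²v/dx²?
Infinite. The heat equation is parabolic, not hyperbolic, so disturbances propagate instantly.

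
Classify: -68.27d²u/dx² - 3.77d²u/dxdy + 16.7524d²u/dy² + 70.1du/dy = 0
Hyperbolic (discriminant = 4588.958292).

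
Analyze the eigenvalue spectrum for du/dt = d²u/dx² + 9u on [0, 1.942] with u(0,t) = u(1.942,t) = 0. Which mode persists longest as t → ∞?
Eigenvalues: λₙ = n²π²/1.942² - 9.
First three modes:
  n=1: λ₁ = π²/1.942² - 9 ≈ -6.383
  n=2: λ₂ = 4π²/1.942² - 9 ≈ 1.468
  n=3: λ₃ = 9π²/1.942² - 9 ≈ 14.553
Since π²/1.942² ≈ 2.617 < 9, λ₁ < 0.
The n=1 mode grows fastest (−λₙ is largest for n=1) → dominates.
Asymptotic: u ~ c₁ sin(πx/1.942) e^{6.383t} (exponential growth at rate −λ₁ ≈ 6.383).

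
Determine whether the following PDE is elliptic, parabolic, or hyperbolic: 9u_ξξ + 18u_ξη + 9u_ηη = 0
Coefficients: A = 9, B = 18, C = 9. B² - 4AC = 0, which is zero, so the equation is parabolic.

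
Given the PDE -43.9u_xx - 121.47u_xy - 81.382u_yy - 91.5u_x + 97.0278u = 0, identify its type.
The second-order coefficients are A = -43.9, B = -121.47, C = -81.382. Since B² - 4AC = 464.2817 > 0, this is a hyperbolic PDE.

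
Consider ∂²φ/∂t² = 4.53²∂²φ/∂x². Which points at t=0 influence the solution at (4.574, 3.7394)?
Domain of dependence: [-12.365482, 21.513482]. Signals travel at speed 4.53, so data within |x - 4.574| ≤ 4.53·3.7394 = 16.939482 can reach the point.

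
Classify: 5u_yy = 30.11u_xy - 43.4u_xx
Rewriting in standard form: 43.4u_xx - 30.11u_xy + 5u_yy = 0. Hyperbolic (discriminant = 38.6121).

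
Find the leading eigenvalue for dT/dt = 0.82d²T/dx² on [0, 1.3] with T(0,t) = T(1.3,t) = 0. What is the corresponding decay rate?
Eigenvalues: λₙ = 0.82n²π²/1.3².
First three modes:
  n=1: λ₁ = 0.82π²/1.3² ≈ 4.789
  n=2: λ₂ = 3.28π²/1.3² ≈ 19.155 (4× faster decay)
  n=3: λ₃ = 7.38π²/1.3² ≈ 43.099 (9× faster decay)
As t → ∞, higher modes decay exponentially faster. The n=1 mode dominates: T ~ c₁ sin(πx/1.3) e^{-λ₁t}.
Decay rate: λ₁ = 0.82π²/1.3² ≈ 4.789.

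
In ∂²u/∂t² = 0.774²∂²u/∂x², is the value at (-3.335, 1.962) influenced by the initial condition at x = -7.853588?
No. The domain of dependence is [-4.853588, -1.816412], and -7.853588 is outside this interval.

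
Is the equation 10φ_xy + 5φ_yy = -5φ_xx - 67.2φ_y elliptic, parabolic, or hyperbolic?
Rewriting in standard form: 5φ_xx + 10φ_xy + 5φ_yy + 67.2φ_y = 0. Computing B² - 4AC with A = 5, B = 10, C = 5: discriminant = 0 (zero). Answer: parabolic.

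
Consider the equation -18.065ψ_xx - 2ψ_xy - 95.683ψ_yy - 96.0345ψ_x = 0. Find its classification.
Elliptic. (A = -18.065, B = -2, C = -95.683 gives B² - 4AC = -6910.05358.)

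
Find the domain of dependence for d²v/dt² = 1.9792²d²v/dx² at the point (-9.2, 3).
Domain of dependence: [-15.1376, -3.2624]. Signals travel at speed 1.9792, so data within |x - -9.2| ≤ 1.9792·3 = 5.9376 can reach the point.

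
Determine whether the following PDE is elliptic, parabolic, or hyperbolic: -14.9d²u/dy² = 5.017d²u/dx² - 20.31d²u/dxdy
Rewriting in standard form: -5.017d²u/dx² + 20.31d²u/dxdy - 14.9d²u/dy² = 0. Coefficients: A = -5.017, B = 20.31, C = -14.9. B² - 4AC = 113.4829, which is positive, so the equation is hyperbolic.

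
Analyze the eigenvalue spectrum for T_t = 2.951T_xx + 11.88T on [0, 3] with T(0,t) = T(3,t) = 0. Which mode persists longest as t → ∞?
Eigenvalues: λₙ = 2.951n²π²/3² - 11.88.
First three modes:
  n=1: λ₁ = 2.951π²/3² - 11.88 ≈ -8.644
  n=2: λ₂ = 11.804π²/3² - 11.88 ≈ 1.065
  n=3: λ₃ = 26.559π²/3² - 11.88 ≈ 17.245
Since 2.951π²/3² ≈ 3.236 < 11.88, λ₁ < 0.
The n=1 mode grows fastest (−λₙ is largest for n=1) → dominates.
Asymptotic: T ~ c₁ sin(πx/3) e^{8.644t} (exponential growth at rate −λ₁ ≈ 8.644).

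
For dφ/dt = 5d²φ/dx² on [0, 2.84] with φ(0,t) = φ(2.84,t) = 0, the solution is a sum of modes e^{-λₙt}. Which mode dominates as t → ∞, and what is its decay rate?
Eigenvalues: λₙ = 5n²π²/2.84².
First three modes:
  n=1: λ₁ = 5π²/2.84² ≈ 6.118
  n=2: λ₂ = 20π²/2.84² ≈ 24.473 (4× faster decay)
  n=3: λ₃ = 45π²/2.84² ≈ 55.065 (9× faster decay)
As t → ∞, higher modes decay exponentially faster. The n=1 mode dominates: φ ~ c₁ sin(πx/2.84) e^{-λ₁t}.
Decay rate: λ₁ = 5π²/2.84² ≈ 6.118.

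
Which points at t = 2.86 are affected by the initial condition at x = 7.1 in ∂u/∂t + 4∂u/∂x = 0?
At x = 18.54. The characteristic carries data from (7.1, 0) to (18.54, 2.86).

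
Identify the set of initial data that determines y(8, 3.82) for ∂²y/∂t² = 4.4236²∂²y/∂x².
Domain of dependence: [-8.898152, 24.898152]. Signals travel at speed 4.4236, so data within |x - 8| ≤ 4.4236·3.82 = 16.898152 can reach the point.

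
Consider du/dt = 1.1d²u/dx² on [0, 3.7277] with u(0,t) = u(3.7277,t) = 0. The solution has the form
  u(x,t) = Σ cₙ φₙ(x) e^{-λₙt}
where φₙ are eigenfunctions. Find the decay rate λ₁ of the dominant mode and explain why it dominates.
Eigenvalues: λₙ = 1.1n²π²/3.7277².
First three modes:
  n=1: λ₁ = 1.1π²/3.7277² ≈ 0.781
  n=2: λ₂ = 4.4π²/3.7277² ≈ 3.125 (4× faster decay)
  n=3: λ₃ = 9.9π²/3.7277² ≈ 7.032 (9× faster decay)
As t → ∞, higher modes decay exponentially faster. The n=1 mode dominates: u ~ c₁ sin(πx/3.7277) e^{-λ₁t}.
Decay rate: λ₁ = 1.1π²/3.7277² ≈ 0.781.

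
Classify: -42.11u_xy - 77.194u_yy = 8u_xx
Rewriting in standard form: -8u_xx - 42.11u_xy - 77.194u_yy = 0. Elliptic (discriminant = -696.9559).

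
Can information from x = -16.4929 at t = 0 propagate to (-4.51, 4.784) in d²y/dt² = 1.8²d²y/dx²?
No. The domain of dependence is [-13.1212, 4.1012], and -16.4929 is outside this interval.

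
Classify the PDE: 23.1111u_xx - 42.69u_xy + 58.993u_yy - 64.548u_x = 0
A = 23.1111, B = -42.69, C = 58.993. Discriminant B² - 4AC = -3631.1363892. Since -3631.1363892 < 0, elliptic.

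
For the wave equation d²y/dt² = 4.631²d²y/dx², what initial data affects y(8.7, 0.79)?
Domain of dependence: [5.04151, 12.35849]. Signals travel at speed 4.631, so data within |x - 8.7| ≤ 4.631·0.79 = 3.65849 can reach the point.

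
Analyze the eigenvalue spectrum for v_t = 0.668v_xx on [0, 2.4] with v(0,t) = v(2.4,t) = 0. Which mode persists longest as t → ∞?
Eigenvalues: λₙ = 0.668n²π²/2.4².
First three modes:
  n=1: λ₁ = 0.668π²/2.4² ≈ 1.145
  n=2: λ₂ = 2.672π²/2.4² ≈ 4.578 (4× faster decay)
  n=3: λ₃ = 6.012π²/2.4² ≈ 10.301 (9× faster decay)
As t → ∞, higher modes decay exponentially faster. The n=1 mode dominates: v ~ c₁ sin(πx/2.4) e^{-λ₁t}.
Decay rate: λ₁ = 0.668π²/2.4² ≈ 1.145.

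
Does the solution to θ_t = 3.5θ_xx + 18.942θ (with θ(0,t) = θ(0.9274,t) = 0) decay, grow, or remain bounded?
θ → 0. Diffusion dominates reaction (r=18.942 < κπ²/L²≈40.16); solution decays.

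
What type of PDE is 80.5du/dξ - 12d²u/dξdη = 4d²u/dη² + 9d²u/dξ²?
Rewriting in standard form: -9d²u/dξ² - 12d²u/dξdη - 4d²u/dη² + 80.5du/dξ = 0. With A = -9, B = -12, C = -4, the discriminant is 0. This is a parabolic PDE.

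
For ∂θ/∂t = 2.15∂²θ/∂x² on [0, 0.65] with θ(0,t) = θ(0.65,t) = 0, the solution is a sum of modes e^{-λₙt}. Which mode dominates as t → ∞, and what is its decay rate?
Eigenvalues: λₙ = 2.15n²π²/0.65².
First three modes:
  n=1: λ₁ = 2.15π²/0.65² ≈ 50.224
  n=2: λ₂ = 8.6π²/0.65² ≈ 200.896 (4× faster decay)
  n=3: λ₃ = 19.35π²/0.65² ≈ 452.016 (9× faster decay)
As t → ∞, higher modes decay exponentially faster. The n=1 mode dominates: θ ~ c₁ sin(πx/0.65) e^{-λ₁t}.
Decay rate: λ₁ = 2.15π²/0.65² ≈ 50.224.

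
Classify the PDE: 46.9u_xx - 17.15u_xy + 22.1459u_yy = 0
A = 46.9, B = -17.15, C = 22.1459. Discriminant B² - 4AC = -3860.44834. Since -3860.44834 < 0, elliptic.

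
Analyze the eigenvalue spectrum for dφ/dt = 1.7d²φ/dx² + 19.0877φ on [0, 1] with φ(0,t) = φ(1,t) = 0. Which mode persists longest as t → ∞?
Eigenvalues: λₙ = 1.7n²π²/1² - 19.0877.
First three modes:
  n=1: λ₁ = 1.7π² - 19.0877 ≈ -2.309
  n=2: λ₂ = 6.8π² - 19.0877 ≈ 48.026
  n=3: λ₃ = 15.3π² - 19.0877 ≈ 131.917
Since 1.7π² ≈ 16.778 < 19.0877, λ₁ < 0.
The n=1 mode grows fastest (−λₙ is largest for n=1) → dominates.
Asymptotic: φ ~ c₁ sin(πx/1) e^{2.309t} (exponential growth at rate −λ₁ ≈ 2.309).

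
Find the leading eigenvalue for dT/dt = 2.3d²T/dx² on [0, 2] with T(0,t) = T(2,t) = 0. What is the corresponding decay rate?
Eigenvalues: λₙ = 2.3n²π²/2².
First three modes:
  n=1: λ₁ = 2.3π²/2² ≈ 5.675
  n=2: λ₂ = 9.2π²/2² ≈ 22.7 (4× faster decay)
  n=3: λ₃ = 20.7π²/2² ≈ 51.075 (9× faster decay)
As t → ∞, higher modes decay exponentially faster. The n=1 mode dominates: T ~ c₁ sin(πx/2) e^{-λ₁t}.
Decay rate: λ₁ = 2.3π²/2² ≈ 5.675.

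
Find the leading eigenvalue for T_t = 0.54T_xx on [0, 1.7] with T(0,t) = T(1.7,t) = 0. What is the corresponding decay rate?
Eigenvalues: λₙ = 0.54n²π²/1.7².
First three modes:
  n=1: λ₁ = 0.54π²/1.7² ≈ 1.844
  n=2: λ₂ = 2.16π²/1.7² ≈ 7.377 (4× faster decay)
  n=3: λ₃ = 4.86π²/1.7² ≈ 16.597 (9× faster decay)
As t → ∞, higher modes decay exponentially faster. The n=1 mode dominates: T ~ c₁ sin(πx/1.7) e^{-λ₁t}.
Decay rate: λ₁ = 0.54π²/1.7² ≈ 1.844.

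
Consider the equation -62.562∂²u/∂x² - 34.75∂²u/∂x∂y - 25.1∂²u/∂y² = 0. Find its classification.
Elliptic. (A = -62.562, B = -34.75, C = -25.1 gives B² - 4AC = -5073.6623.)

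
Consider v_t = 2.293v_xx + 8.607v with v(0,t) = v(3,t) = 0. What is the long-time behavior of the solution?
As t → ∞, v grows unboundedly. Reaction dominates diffusion (r=8.607 > κπ²/L²≈2.51); solution grows exponentially.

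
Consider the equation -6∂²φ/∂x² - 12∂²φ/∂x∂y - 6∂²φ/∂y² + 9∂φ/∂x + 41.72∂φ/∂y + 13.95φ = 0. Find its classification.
Parabolic. (A = -6, B = -12, C = -6 gives B² - 4AC = 0.)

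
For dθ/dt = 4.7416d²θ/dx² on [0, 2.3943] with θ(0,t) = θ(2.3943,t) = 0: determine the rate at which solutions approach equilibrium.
Eigenvalues: λₙ = 4.7416n²π²/2.3943².
First three modes:
  n=1: λ₁ = 4.7416π²/2.3943² ≈ 8.163
  n=2: λ₂ = 18.9664π²/2.3943² ≈ 32.653 (4× faster decay)
  n=3: λ₃ = 42.6744π²/2.3943² ≈ 73.47 (9× faster decay)
As t → ∞, higher modes decay exponentially faster. The n=1 mode dominates: θ ~ c₁ sin(πx/2.3943) e^{-λ₁t}.
Decay rate: λ₁ = 4.7416π²/2.3943² ≈ 8.163.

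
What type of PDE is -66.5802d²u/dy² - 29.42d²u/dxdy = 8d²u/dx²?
Rewriting in standard form: -8d²u/dx² - 29.42d²u/dxdy - 66.5802d²u/dy² = 0. With A = -8, B = -29.42, C = -66.5802, the discriminant is -1265.03. This is an elliptic PDE.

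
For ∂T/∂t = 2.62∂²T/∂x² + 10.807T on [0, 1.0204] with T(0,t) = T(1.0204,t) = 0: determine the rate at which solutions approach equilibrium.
Eigenvalues: λₙ = 2.62n²π²/1.0204² - 10.807.
First three modes:
  n=1: λ₁ = 2.62π²/1.0204² - 10.807 ≈ 14.028
  n=2: λ₂ = 10.48π²/1.0204² - 10.807 ≈ 88.532
  n=3: λ₃ = 23.58π²/1.0204² - 10.807 ≈ 212.706
Since 2.62π²/1.0204² ≈ 24.835 > 10.807, all λₙ > 0.
The n=1 mode decays slowest → dominates as t → ∞.
Asymptotic: T ~ c₁ sin(πx/1.0204) e^{-λ₁t} with decay rate λ₁ ≈ 14.028.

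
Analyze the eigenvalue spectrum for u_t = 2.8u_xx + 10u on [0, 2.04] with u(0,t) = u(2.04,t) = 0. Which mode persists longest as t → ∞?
Eigenvalues: λₙ = 2.8n²π²/2.04² - 10.
First three modes:
  n=1: λ₁ = 2.8π²/2.04² - 10 ≈ -3.36
  n=2: λ₂ = 11.2π²/2.04² - 10 ≈ 16.562
  n=3: λ₃ = 25.2π²/2.04² - 10 ≈ 49.764
Since 2.8π²/2.04² ≈ 6.64 < 10, λ₁ < 0.
The n=1 mode grows fastest (−λₙ is largest for n=1) → dominates.
Asymptotic: u ~ c₁ sin(πx/2.04) e^{3.36t} (exponential growth at rate −λ₁ ≈ 3.36).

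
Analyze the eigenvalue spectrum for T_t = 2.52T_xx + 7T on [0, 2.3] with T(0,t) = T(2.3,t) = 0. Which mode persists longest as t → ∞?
Eigenvalues: λₙ = 2.52n²π²/2.3² - 7.
First three modes:
  n=1: λ₁ = 2.52π²/2.3² - 7 ≈ -2.298
  n=2: λ₂ = 10.08π²/2.3² - 7 ≈ 11.806
  n=3: λ₃ = 22.68π²/2.3² - 7 ≈ 35.314
Since 2.52π²/2.3² ≈ 4.702 < 7, λ₁ < 0.
The n=1 mode grows fastest (−λₙ is largest for n=1) → dominates.
Asymptotic: T ~ c₁ sin(πx/2.3) e^{2.298t} (exponential growth at rate −λ₁ ≈ 2.298).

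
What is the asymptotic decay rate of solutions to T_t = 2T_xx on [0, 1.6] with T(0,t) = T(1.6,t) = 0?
Eigenvalues: λₙ = 2n²π²/1.6².
First three modes:
  n=1: λ₁ = 2π²/1.6² ≈ 7.711
  n=2: λ₂ = 8π²/1.6² ≈ 30.843 (4× faster decay)
  n=3: λ₃ = 18π²/1.6² ≈ 69.396 (9× faster decay)
As t → ∞, higher modes decay exponentially faster. The n=1 mode dominates: T ~ c₁ sin(πx/1.6) e^{-λ₁t}.
Decay rate: λ₁ = 2π²/1.6² ≈ 7.711.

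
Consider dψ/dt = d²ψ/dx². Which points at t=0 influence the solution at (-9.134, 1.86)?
The entire real line. The heat equation has infinite propagation speed: any initial disturbance instantly affects all points (though exponentially small far away).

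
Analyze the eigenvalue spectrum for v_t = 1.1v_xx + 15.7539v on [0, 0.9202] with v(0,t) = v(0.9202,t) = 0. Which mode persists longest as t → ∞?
Eigenvalues: λₙ = 1.1n²π²/0.9202² - 15.7539.
First three modes:
  n=1: λ₁ = 1.1π²/0.9202² - 15.7539 ≈ -2.933
  n=2: λ₂ = 4.4π²/0.9202² - 15.7539 ≈ 35.531
  n=3: λ₃ = 9.9π²/0.9202² - 15.7539 ≈ 99.637
Since 1.1π²/0.9202² ≈ 12.821 < 15.7539, λ₁ < 0.
The n=1 mode grows fastest (−λₙ is largest for n=1) → dominates.
Asymptotic: v ~ c₁ sin(πx/0.9202) e^{2.933t} (exponential growth at rate −λ₁ ≈ 2.933).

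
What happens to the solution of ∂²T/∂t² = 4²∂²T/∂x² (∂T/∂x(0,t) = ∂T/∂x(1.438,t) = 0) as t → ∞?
T oscillates about a mean that drifts linearly in t (generically unbounded; no decay). There is no damping, so the nonconstant modes persist as standing waves (energy conserved, no decay). But with Neumann conditions at both ends the constant mode has eigenvalue 0: the spatial mean M(t) of T satisfies M'' = 0, so M(t) = M(0) + M'(0)·t. Unless the initial velocity has zero mean (∫T_t(x,0)dx = 0), the solution grows linearly in t (unbounded, though not exponentially); if it does have zero mean, the solution stays bounded and simply oscillates.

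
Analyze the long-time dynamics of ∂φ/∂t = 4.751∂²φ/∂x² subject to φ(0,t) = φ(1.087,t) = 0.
Long-time behavior: φ → 0. Heat diffuses out through both boundaries.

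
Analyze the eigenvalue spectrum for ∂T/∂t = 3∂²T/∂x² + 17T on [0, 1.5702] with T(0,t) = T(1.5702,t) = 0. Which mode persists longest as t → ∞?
Eigenvalues: λₙ = 3n²π²/1.5702² - 17.
First three modes:
  n=1: λ₁ = 3π²/1.5702² - 17 ≈ -4.991
  n=2: λ₂ = 12π²/1.5702² - 17 ≈ 31.036
  n=3: λ₃ = 27π²/1.5702² - 17 ≈ 91.082
Since 3π²/1.5702² ≈ 12.009 < 17, λ₁ < 0.
The n=1 mode grows fastest (−λₙ is largest for n=1) → dominates.
Asymptotic: T ~ c₁ sin(πx/1.5702) e^{4.991t} (exponential growth at rate −λ₁ ≈ 4.991).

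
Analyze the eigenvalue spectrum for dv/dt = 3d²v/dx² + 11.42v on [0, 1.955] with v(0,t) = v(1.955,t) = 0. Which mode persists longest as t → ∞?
Eigenvalues: λₙ = 3n²π²/1.955² - 11.42.
First three modes:
  n=1: λ₁ = 3π²/1.955² - 11.42 ≈ -3.673
  n=2: λ₂ = 12π²/1.955² - 11.42 ≈ 19.568
  n=3: λ₃ = 27π²/1.955² - 11.42 ≈ 58.302
Since 3π²/1.955² ≈ 7.747 < 11.42, λ₁ < 0.
The n=1 mode grows fastest (−λₙ is largest for n=1) → dominates.
Asymptotic: v ~ c₁ sin(πx/1.955) e^{3.673t} (exponential growth at rate −λ₁ ≈ 3.673).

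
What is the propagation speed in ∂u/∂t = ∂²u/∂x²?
Infinite. The heat equation is parabolic, not hyperbolic, so disturbances propagate instantly.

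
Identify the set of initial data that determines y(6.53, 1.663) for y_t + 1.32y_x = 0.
A single point: x = 4.33484. The characteristic through (6.53, 1.663) is x - 1.32t = const, so x = 6.53 - 1.32·1.663 = 4.33484.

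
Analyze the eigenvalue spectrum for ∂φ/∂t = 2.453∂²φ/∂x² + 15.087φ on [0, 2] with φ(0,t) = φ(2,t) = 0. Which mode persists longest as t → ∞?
Eigenvalues: λₙ = 2.453n²π²/2² - 15.087.
First three modes:
  n=1: λ₁ = 2.453π²/2² - 15.087 ≈ -9.034
  n=2: λ₂ = 9.812π²/2² - 15.087 ≈ 9.123
  n=3: λ₃ = 22.077π²/2² - 15.087 ≈ 39.386
Since 2.453π²/2² ≈ 6.053 < 15.087, λ₁ < 0.
The n=1 mode grows fastest (−λₙ is largest for n=1) → dominates.
Asymptotic: φ ~ c₁ sin(πx/2) e^{9.034t} (exponential growth at rate −λ₁ ≈ 9.034).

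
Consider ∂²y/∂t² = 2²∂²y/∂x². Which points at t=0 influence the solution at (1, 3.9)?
Domain of dependence: [-6.8, 8.8]. Signals travel at speed 2, so data within |x - 1| ≤ 2·3.9 = 7.8 can reach the point.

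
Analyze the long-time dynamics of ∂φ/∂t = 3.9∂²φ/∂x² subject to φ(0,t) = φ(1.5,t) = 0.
Long-time behavior: φ → 0. Heat diffuses out through both boundaries.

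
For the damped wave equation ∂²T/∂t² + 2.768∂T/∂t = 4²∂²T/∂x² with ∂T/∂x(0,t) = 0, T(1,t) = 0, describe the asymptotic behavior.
T → 0. Damping (γ=2.768) dissipates energy; oscillations decay exponentially.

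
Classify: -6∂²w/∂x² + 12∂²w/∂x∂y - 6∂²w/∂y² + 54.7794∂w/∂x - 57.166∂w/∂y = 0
Parabolic (discriminant = 0).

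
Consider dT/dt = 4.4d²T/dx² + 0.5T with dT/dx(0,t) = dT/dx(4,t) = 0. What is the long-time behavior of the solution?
As t → ∞, T grows unboundedly. With Neumann BCs the constant mode has diffusion eigenvalue 0, so any r > 0 makes it grow like e^(0.5t); solution grows exponentially.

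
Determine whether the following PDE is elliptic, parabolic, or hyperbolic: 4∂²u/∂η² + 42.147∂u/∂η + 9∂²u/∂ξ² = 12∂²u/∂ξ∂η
Rewriting in standard form: 9∂²u/∂ξ² - 12∂²u/∂ξ∂η + 4∂²u/∂η² + 42.147∂u/∂η = 0. Coefficients: A = 9, B = -12, C = 4. B² - 4AC = 0, which is zero, so the equation is parabolic.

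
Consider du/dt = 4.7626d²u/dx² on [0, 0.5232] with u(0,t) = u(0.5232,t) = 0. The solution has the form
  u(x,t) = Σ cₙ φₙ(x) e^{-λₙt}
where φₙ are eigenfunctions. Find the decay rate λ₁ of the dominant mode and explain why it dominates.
Eigenvalues: λₙ = 4.7626n²π²/0.5232².
First three modes:
  n=1: λ₁ = 4.7626π²/0.5232² ≈ 171.715
  n=2: λ₂ = 19.0504π²/0.5232² ≈ 686.86 (4× faster decay)
  n=3: λ₃ = 42.8634π²/0.5232² ≈ 1545.436 (9× faster decay)
As t → ∞, higher modes decay exponentially faster. The n=1 mode dominates: u ~ c₁ sin(πx/0.5232) e^{-λ₁t}.
Decay rate: λ₁ = 4.7626π²/0.5232² ≈ 171.715.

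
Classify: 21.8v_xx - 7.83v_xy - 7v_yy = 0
Hyperbolic (discriminant = 671.7089).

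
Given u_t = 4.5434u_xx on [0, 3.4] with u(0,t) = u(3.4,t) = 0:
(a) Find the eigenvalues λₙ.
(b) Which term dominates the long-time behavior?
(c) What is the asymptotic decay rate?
Eigenvalues: λₙ = 4.5434n²π²/3.4².
First three modes:
  n=1: λ₁ = 4.5434π²/3.4² ≈ 3.879
  n=2: λ₂ = 18.1736π²/3.4² ≈ 15.516 (4× faster decay)
  n=3: λ₃ = 40.8906π²/3.4² ≈ 34.911 (9× faster decay)
As t → ∞, higher modes decay exponentially faster. The n=1 mode dominates: u ~ c₁ sin(πx/3.4) e^{-λ₁t}.
Decay rate: λ₁ = 4.5434π²/3.4² ≈ 3.879.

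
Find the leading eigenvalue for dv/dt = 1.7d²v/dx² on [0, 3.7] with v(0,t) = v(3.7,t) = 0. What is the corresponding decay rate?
Eigenvalues: λₙ = 1.7n²π²/3.7².
First three modes:
  n=1: λ₁ = 1.7π²/3.7² ≈ 1.226
  n=2: λ₂ = 6.8π²/3.7² ≈ 4.902 (4× faster decay)
  n=3: λ₃ = 15.3π²/3.7² ≈ 11.03 (9× faster decay)
As t → ∞, higher modes decay exponentially faster. The n=1 mode dominates: v ~ c₁ sin(πx/3.7) e^{-λ₁t}.
Decay rate: λ₁ = 1.7π²/3.7² ≈ 1.226.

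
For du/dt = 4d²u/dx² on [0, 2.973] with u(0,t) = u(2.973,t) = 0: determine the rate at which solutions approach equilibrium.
Eigenvalues: λₙ = 4n²π²/2.973².
First three modes:
  n=1: λ₁ = 4π²/2.973² ≈ 4.467
  n=2: λ₂ = 16π²/2.973² ≈ 17.866 (4× faster decay)
  n=3: λ₃ = 36π²/2.973² ≈ 40.199 (9× faster decay)
As t → ∞, higher modes decay exponentially faster. The n=1 mode dominates: u ~ c₁ sin(πx/2.973) e^{-λ₁t}.
Decay rate: λ₁ = 4π²/2.973² ≈ 4.467.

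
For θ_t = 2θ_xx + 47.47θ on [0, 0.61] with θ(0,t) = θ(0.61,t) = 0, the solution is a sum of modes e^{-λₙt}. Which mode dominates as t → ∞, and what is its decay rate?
Eigenvalues: λₙ = 2n²π²/0.61² - 47.47.
First three modes:
  n=1: λ₁ = 2π²/0.61² - 47.47 ≈ 5.578
  n=2: λ₂ = 8π²/0.61² - 47.47 ≈ 164.723
  n=3: λ₃ = 18π²/0.61² - 47.47 ≈ 429.963
Since 2π²/0.61² ≈ 53.048 > 47.47, all λₙ > 0.
The n=1 mode decays slowest → dominates as t → ∞.
Asymptotic: θ ~ c₁ sin(πx/0.61) e^{-λ₁t} with decay rate λ₁ ≈ 5.578.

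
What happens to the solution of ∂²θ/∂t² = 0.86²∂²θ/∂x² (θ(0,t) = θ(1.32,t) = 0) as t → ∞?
θ oscillates (no decay). Energy is conserved; the solution oscillates indefinitely as standing waves.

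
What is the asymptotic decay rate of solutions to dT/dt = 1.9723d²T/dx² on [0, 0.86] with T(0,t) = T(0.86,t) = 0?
Eigenvalues: λₙ = 1.9723n²π²/0.86².
First three modes:
  n=1: λ₁ = 1.9723π²/0.86² ≈ 26.319
  n=2: λ₂ = 7.8892π²/0.86² ≈ 105.278 (4× faster decay)
  n=3: λ₃ = 17.7507π²/0.86² ≈ 236.875 (9× faster decay)
As t → ∞, higher modes decay exponentially faster. The n=1 mode dominates: T ~ c₁ sin(πx/0.86) e^{-λ₁t}.
Decay rate: λ₁ = 1.9723π²/0.86² ≈ 26.319.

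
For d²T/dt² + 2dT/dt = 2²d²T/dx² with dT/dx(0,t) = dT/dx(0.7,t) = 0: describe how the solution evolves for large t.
T → constant (steady state). Damping (γ=2) dissipates the nonconstant modes; with Neumann BCs the spatial average obeys M''+γM'=0 and tends to a finite limit.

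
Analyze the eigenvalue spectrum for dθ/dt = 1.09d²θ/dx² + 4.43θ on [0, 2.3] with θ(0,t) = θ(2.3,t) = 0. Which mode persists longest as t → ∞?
Eigenvalues: λₙ = 1.09n²π²/2.3² - 4.43.
First three modes:
  n=1: λ₁ = 1.09π²/2.3² - 4.43 ≈ -2.396
  n=2: λ₂ = 4.36π²/2.3² - 4.43 ≈ 3.704
  n=3: λ₃ = 9.81π²/2.3² - 4.43 ≈ 13.873
Since 1.09π²/2.3² ≈ 2.034 < 4.43, λ₁ < 0.
The n=1 mode grows fastest (−λₙ is largest for n=1) → dominates.
Asymptotic: θ ~ c₁ sin(πx/2.3) e^{2.396t} (exponential growth at rate −λ₁ ≈ 2.396).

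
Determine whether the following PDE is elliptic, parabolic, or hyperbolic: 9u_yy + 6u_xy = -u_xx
Rewriting in standard form: u_xx + 6u_xy + 9u_yy = 0. Coefficients: A = 1, B = 6, C = 9. B² - 4AC = 0, which is zero, so the equation is parabolic.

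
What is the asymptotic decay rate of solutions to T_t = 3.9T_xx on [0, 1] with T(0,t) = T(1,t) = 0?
Eigenvalues: λₙ = 3.9n²π².
First three modes:
  n=1: λ₁ = 3.9π² ≈ 38.491
  n=2: λ₂ = 15.6π² ≈ 153.966 (4× faster decay)
  n=3: λ₃ = 35.1π² ≈ 346.423 (9× faster decay)
As t → ∞, higher modes decay exponentially faster. The n=1 mode dominates: T ~ c₁ sin(πx) e^{-λ₁t}.
Decay rate: λ₁ = 3.9π² ≈ 38.491.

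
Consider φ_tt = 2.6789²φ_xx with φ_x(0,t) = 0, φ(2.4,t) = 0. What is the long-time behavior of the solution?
As t → ∞, φ oscillates (no decay). Energy is conserved; the solution oscillates indefinitely as standing waves.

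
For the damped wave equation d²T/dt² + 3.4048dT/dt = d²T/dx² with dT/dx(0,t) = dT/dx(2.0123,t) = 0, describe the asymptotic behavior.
T → constant (steady state). Damping (γ=3.4048) dissipates the nonconstant modes; with Neumann BCs the spatial average obeys M''+γM'=0 and tends to a finite limit.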